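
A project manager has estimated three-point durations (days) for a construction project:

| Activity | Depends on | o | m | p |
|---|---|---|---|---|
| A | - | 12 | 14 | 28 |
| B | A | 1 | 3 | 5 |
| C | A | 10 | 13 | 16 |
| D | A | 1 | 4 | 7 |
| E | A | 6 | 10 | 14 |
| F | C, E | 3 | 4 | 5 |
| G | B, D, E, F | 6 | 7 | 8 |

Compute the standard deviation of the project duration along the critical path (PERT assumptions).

2.89 days

te_A = (12 + 4·14 + 28)/6 = 96/6 = 16; σ²_A = ((28−12)/6)² = 7.111
te_B = (1 + 4·3 + 5)/6 = 18/6 = 3; σ²_B = ((5−1)/6)² = 0.444
te_C = (10 + 4·13 + 16)/6 = 78/6 = 13; σ²_C = ((16−10)/6)² = 1.000
te_D = (1 + 4·4 + 7)/6 = 24/6 = 4; σ²_D = ((7−1)/6)² = 1.000
te_E = (6 + 4·10 + 14)/6 = 60/6 = 10; σ²_E = ((14−6)/6)² = 1.778
te_F = (3 + 4·4 + 5)/6 = 24/6 = 4; σ²_F = ((5−3)/6)² = 0.111
te_G = (6 + 4·7 + 8)/6 = 42/6 = 7; σ²_G = ((8−6)/6)² = 0.111

Forward pass:
ES_A = 0; EF_A = 16
ES_B = 16; EF_B = 16+3 = 19
ES_C = 16; EF_C = 16+13 = 29
ES_D = 16; EF_D = 16+4 = 20
ES_E = 16; EF_E = 16+10 = 26
ES_F = max(EF_C=29, EF_E=26) = 29; EF_F = 29+4 = 33
ES_G = max(EF_B=19, EF_D=20, EF_E=26, EF_F=33) = 33; EF_G = 33+7 = 40
Expected project duration μ = 40 days. Critical path: A → C → F → G.

Variance along critical path = 7.111 + 1.000 + 0.111 + 0.111 = 8.333
σ = √8.333 = 2.887 days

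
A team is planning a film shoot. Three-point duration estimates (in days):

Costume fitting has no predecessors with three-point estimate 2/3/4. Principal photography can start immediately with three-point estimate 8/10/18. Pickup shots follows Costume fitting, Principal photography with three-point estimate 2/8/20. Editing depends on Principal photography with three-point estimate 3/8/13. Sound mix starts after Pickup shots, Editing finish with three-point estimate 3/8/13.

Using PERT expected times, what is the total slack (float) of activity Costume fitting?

8 days

te_Costume fitting = (2 + 4·3 + 4)/6 = 18/6 = 3
te_Principal photography = (8 + 4·10 + 18)/6 = 66/6 = 11
te_Pickup shots = (2 + 4·8 + 20)/6 = 54/6 = 9
te_Editing = (3 + 4·8 + 13)/6 = 48/6 = 8
te_Sound mix = (3 + 4·8 + 13)/6 = 48/6 = 8

Forward pass:
ES_Costume fitting = 0; EF_Costume fitting = 3
ES_Principal photography = 0; EF_Principal photography = 11
ES_Pickup shots = max(EF_Costume fitting=3, EF_Principal photography=11) = 11; EF_Pickup shots = 11+9 = 20
ES_Editing = 11; EF_Editing = 11+8 = 19
ES_Sound mix = max(EF_Pickup shots=20, EF_Editing=19) = 20; EF_Sound mix = 20+8 = 28
Expected project duration μ = 28 days. Critical path: Principal photography → Pickup shots → Sound mix.

Backward pass:
LF_Sound mix = 28; LS_Sound mix = 28−8 = 20
LF_Editing = LS_Sound mix = 20; LS_Editing = 20−8 = 12
LF_Pickup shots = LS_Sound mix = 20; LS_Pickup shots = 20−9 = 11
LF_Principal photography = min(LS_Pickup shots=11, LS_Editing=12) = 11; LS_Principal photography = 11−11 = 0
LF_Costume fitting = LS_Pickup shots = 11; LS_Costume fitting = 11−3 = 8
Slack_Costume fitting = LS_Costume fitting − ES_Costume fitting = 8 − 0 = 8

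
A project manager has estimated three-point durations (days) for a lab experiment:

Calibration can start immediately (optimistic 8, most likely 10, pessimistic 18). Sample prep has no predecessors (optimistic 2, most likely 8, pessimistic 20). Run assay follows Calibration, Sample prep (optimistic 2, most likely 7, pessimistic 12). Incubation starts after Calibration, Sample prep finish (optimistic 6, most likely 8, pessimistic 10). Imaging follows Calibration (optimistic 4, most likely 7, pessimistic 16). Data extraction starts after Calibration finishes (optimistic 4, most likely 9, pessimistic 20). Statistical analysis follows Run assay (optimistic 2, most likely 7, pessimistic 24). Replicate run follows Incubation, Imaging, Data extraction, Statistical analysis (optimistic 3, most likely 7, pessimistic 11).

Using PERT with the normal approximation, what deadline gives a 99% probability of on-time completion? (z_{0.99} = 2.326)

te_Calibration = (8 + 4·10 + 18)/6 = 66/6 = 11; σ²_Calibration = ((18−8)/6)² = 2.778
te_Sample prep = (2 + 4·8 + 20)/6 = 54/6 = 9; σ²_Sample prep = ((20−2)/6)² = 9.000
te_Run assay = (2 + 4·7 + 12)/6 = 42/6 = 7; σ²_Run assay = ((12−2)/6)² = 2.778
te_Incubation = (6 + 4·8 + 10)/6 = 48/6 = 8; σ²_Incubation = ((10−6)/6)² = 0.444
te_Imaging = (4 + 4·7 + 16)/6 = 48/6 = 8; σ²_Imaging = ((16−4)/6)² = 4.000
te_Data extraction = (4 + 4·9 + 20)/6 = 60/6 = 10; σ²_Data extraction = ((20−4)/6)² = 7.111
te_Statistical analysis = (2 + 4·7 + 24)/6 = 54/6 = 9; σ²_Statistical analysis = ((24−2)/6)² = 13.444
te_Replicate run = (3 + 4·7 + 11)/6 = 42/6 = 7; σ²_Replicate run = ((11−3)/6)² = 1.778

Forward pass:
ES_Calibration = 0; EF_Calibration = 11
ES_Sample prep = 0; EF_Sample prep = 9
ES_Run assay = max(EF_Calibration=11, EF_Sample prep=9) = 11; EF_Run assay = 11+7 = 18
ES_Incubation = max(EF_Calibration=11, EF_Sample prep=9) = 11; EF_Incubation = 11+8 = 19
ES_Imaging = 11; EF_Imaging = 11+8 = 19
ES_Data extraction = 11; EF_Data extraction = 11+10 = 21
ES_Statistical analysis = 18; EF_Statistical analysis = 18+9 = 27
ES_Replicate run = max(EF_Incubation=19, EF_Imaging=19, EF_Data extraction=21, EF_Statistical analysis=27) = 27; EF_Replicate run = 27+7 = 34
Expected project duration μ = 34 days. Critical path: Calibration → Run assay → Statistical analysis → Replicate run.

Variance along critical path = 2.778 + 2.778 + 13.444 + 1.778 = 20.778; σ = 4.558 days.
D = μ + z·σ = 34 + 2.326·4.558 = 44.6 days

44.6 days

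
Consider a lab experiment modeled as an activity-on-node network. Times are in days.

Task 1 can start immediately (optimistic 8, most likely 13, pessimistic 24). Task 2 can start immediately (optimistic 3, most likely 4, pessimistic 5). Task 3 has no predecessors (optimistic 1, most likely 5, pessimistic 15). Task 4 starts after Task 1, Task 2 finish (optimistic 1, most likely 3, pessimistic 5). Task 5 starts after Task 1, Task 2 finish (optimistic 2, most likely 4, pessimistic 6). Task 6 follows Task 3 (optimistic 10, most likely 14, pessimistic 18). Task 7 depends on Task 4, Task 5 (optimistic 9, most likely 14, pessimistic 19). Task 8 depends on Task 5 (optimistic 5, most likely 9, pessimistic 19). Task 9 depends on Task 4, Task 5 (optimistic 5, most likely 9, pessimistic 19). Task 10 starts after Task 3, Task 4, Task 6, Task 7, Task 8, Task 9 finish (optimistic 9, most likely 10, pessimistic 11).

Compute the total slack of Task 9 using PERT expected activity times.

4 days

te_Task 1 = (8 + 4·13 + 24)/6 = 84/6 = 14
te_Task 2 = (3 + 4·4 + 5)/6 = 24/6 = 4
te_Task 3 = (1 + 4·5 + 15)/6 = 36/6 = 6
te_Task 4 = (1 + 4·3 + 5)/6 = 18/6 = 3
te_Task 5 = (2 + 4·4 + 6)/6 = 24/6 = 4
te_Task 6 = (10 + 4·14 + 18)/6 = 84/6 = 14
te_Task 7 = (9 + 4·14 + 19)/6 = 84/6 = 14
te_Task 8 = (5 + 4·9 + 19)/6 = 60/6 = 10
te_Task 9 = (5 + 4·9 + 19)/6 = 60/6 = 10
te_Task 10 = (9 + 4·10 + 11)/6 = 60/6 = 10

Forward pass:
ES_Task 1 = 0; EF_Task 1 = 14
ES_Task 2 = 0; EF_Task 2 = 4
ES_Task 3 = 0; EF_Task 3 = 6
ES_Task 4 = max(EF_Task 1=14, EF_Task 2=4) = 14; EF_Task 4 = 14+3 = 17
ES_Task 5 = max(EF_Task 1=14, EF_Task 2=4) = 14; EF_Task 5 = 14+4 = 18
ES_Task 6 = 6; EF_Task 6 = 6+14 = 20
ES_Task 7 = max(EF_Task 4=17, EF_Task 5=18) = 18; EF_Task 7 = 18+14 = 32
ES_Task 8 = 18; EF_Task 8 = 18+10 = 28
ES_Task 9 = max(EF_Task 4=17, EF_Task 5=18) = 18; EF_Task 9 = 18+10 = 28
ES_Task 10 = max(EF_Task 3=6, EF_Task 4=17, EF_Task 6=20, EF_Task 7=32, EF_Task 8=28, EF_Task 9=28) = 32; EF_Task 10 = 32+10 = 42
Expected project duration μ = 42 days. Critical path: Task 1 → Task 5 → Task 7 → Task 10.

Backward pass:
LF_Task 10 = 42; LS_Task 10 = 42−10 = 32
LF_Task 9 = LS_Task 10 = 32; LS_Task 9 = 32−10 = 22
LF_Task 8 = LS_Task 10 = 32; LS_Task 8 = 32−10 = 22
LF_Task 7 = LS_Task 10 = 32; LS_Task 7 = 32−14 = 18
LF_Task 6 = LS_Task 10 = 32; LS_Task 6 = 32−14 = 18
LF_Task 5 = min(LS_Task 7=18, LS_Task 8=22, LS_Task 9=22) = 18; LS_Task 5 = 18−4 = 14
LF_Task 4 = min(LS_Task 7=18, LS_Task 9=22, LS_Task 10=32) = 18; LS_Task 4 = 18−3 = 15
LF_Task 3 = min(LS_Task 6=18, LS_Task 10=32) = 18; LS_Task 3 = 18−6 = 12
LF_Task 2 = min(LS_Task 4=15, LS_Task 5=14) = 14; LS_Task 2 = 14−4 = 10
LF_Task 1 = min(LS_Task 4=15, LS_Task 5=14) = 14; LS_Task 1 = 14−14 = 0
Slack_Task 9 = LS_Task 9 − ES_Task 9 = 22 − 18 = 4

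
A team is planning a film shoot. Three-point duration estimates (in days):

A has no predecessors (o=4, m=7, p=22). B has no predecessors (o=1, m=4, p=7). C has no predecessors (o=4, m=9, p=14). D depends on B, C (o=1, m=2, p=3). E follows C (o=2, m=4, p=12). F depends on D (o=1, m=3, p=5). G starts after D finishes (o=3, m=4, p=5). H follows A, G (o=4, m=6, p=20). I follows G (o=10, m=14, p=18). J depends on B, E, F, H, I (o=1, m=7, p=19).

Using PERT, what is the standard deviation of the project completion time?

te_A = (4 + 4·7 + 22)/6 = 54/6 = 9; σ²_A = ((22−4)/6)² = 9.000
te_B = (1 + 4·4 + 7)/6 = 24/6 = 4; σ²_B = ((7−1)/6)² = 1.000
te_C = (4 + 4·9 + 14)/6 = 54/6 = 9; σ²_C = ((14−4)/6)² = 2.778
te_D = (1 + 4·2 + 3)/6 = 12/6 = 2; σ²_D = ((3−1)/6)² = 0.111
te_E = (2 + 4·4 + 12)/6 = 30/6 = 5; σ²_E = ((12−2)/6)² = 2.778
te_F = (1 + 4·3 + 5)/6 = 18/6 = 3; σ²_F = ((5−1)/6)² = 0.444
te_G = (3 + 4·4 + 5)/6 = 24/6 = 4; σ²_G = ((5−3)/6)² = 0.111
te_H = (4 + 4·6 + 20)/6 = 48/6 = 8; σ²_H = ((20−4)/6)² = 7.111
te_I = (10 + 4·14 + 18)/6 = 84/6 = 14; σ²_I = ((18−10)/6)² = 1.778
te_J = (1 + 4·7 + 19)/6 = 48/6 = 8; σ²_J = ((19−1)/6)² = 9.000

Forward pass:
ES_A = 0; EF_A = 9
ES_B = 0; EF_B = 4
ES_C = 0; EF_C = 9
ES_D = max(EF_B=4, EF_C=9) = 9; EF_D = 9+2 = 11
ES_E = 9; EF_E = 9+5 = 14
ES_F = 11; EF_F = 11+3 = 14
ES_G = 11; EF_G = 11+4 = 15
ES_H = max(EF_A=9, EF_G=15) = 15; EF_H = 15+8 = 23
ES_I = 15; EF_I = 15+14 = 29
ES_J = max(EF_B=4, EF_E=14, EF_F=14, EF_H=23, EF_I=29) = 29; EF_J = 29+8 = 37
Expected project duration μ = 37 days. Critical path: C → D → G → I → J.

Variance along critical path = 2.778 + 0.111 + 0.111 + 1.778 + 9.000 = 13.778
σ = √13.778 = 3.712 days

3.71 days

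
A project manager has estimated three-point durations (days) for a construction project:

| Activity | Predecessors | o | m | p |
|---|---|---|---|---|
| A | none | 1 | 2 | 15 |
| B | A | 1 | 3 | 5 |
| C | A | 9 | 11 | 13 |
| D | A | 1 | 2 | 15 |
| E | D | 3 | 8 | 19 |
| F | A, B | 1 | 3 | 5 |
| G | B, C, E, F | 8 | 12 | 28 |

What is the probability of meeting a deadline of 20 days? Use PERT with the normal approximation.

0.021

te_A = (1 + 4·2 + 15)/6 = 24/6 = 4; σ²_A = ((15−1)/6)² = 5.444
te_B = (1 + 4·3 + 5)/6 = 18/6 = 3; σ²_B = ((5−1)/6)² = 0.444
te_C = (9 + 4·11 + 13)/6 = 66/6 = 11; σ²_C = ((13−9)/6)² = 0.444
te_D = (1 + 4·2 + 15)/6 = 24/6 = 4; σ²_D = ((15−1)/6)² = 5.444
te_E = (3 + 4·8 + 19)/6 = 54/6 = 9; σ²_E = ((19−3)/6)² = 7.111
te_F = (1 + 4·3 + 5)/6 = 18/6 = 3; σ²_F = ((5−1)/6)² = 0.444
te_G = (8 + 4·12 + 28)/6 = 84/6 = 14; σ²_G = ((28−8)/6)² = 11.111

Forward pass:
ES_A = 0; EF_A = 4
ES_B = 4; EF_B = 4+3 = 7
ES_C = 4; EF_C = 4+11 = 15
ES_D = 4; EF_D = 4+4 = 8
ES_E = 8; EF_E = 8+9 = 17
ES_F = max(EF_A=4, EF_B=7) = 7; EF_F = 7+3 = 10
ES_G = max(EF_B=7, EF_C=15, EF_E=17, EF_F=10) = 17; EF_G = 17+14 = 31
Expected project duration μ = 31 days. Critical path: A → D → E → G.

Variance along critical path = 5.444 + 5.444 + 7.111 + 11.111 = 29.111; σ = √29.111 = 5.395 days.
Z = (20 − 31) / 5.395 = -2.039
P(T ≤ 20) = Φ(-2.039) ≈ 0.021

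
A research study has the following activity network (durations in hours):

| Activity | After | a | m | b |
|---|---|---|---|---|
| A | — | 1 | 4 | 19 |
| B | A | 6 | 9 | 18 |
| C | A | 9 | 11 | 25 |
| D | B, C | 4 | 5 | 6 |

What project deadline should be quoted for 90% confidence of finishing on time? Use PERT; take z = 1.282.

29.2 hours

te_A = (1 + 4·4 + 19)/6 = 36/6 = 6; σ²_A = ((19−1)/6)² = 9.000
te_B = (6 + 4·9 + 18)/6 = 60/6 = 10; σ²_B = ((18−6)/6)² = 4.000
te_C = (9 + 4·11 + 25)/6 = 78/6 = 13; σ²_C = ((25−9)/6)² = 7.111
te_D = (4 + 4·5 + 6)/6 = 30/6 = 5; σ²_D = ((6−4)/6)² = 0.111

Forward pass:
ES_A = 0; EF_A = 6
ES_B = 6; EF_B = 6+10 = 16
ES_C = 6; EF_C = 6+13 = 19
ES_D = max(EF_B=16, EF_C=19) = 19; EF_D = 19+5 = 24
Expected project duration μ = 24 hours. Critical path: A → C → D.

Variance along critical path = 9.000 + 7.111 + 0.111 = 16.222; σ = 4.028 hours.
D = μ + z·σ = 24 + 1.282·4.028 = 29.2 hours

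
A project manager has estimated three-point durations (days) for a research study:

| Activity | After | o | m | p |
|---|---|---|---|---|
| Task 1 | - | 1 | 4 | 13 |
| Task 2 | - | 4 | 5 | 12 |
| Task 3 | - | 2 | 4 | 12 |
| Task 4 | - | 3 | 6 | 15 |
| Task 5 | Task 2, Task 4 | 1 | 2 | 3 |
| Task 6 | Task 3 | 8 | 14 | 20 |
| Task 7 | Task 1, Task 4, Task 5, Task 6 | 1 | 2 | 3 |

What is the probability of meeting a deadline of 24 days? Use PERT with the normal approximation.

te_Task 1 = (1 + 4·4 + 13)/6 = 30/6 = 5; σ²_Task 1 = ((13−1)/6)² = 4.000
te_Task 2 = (4 + 4·5 + 12)/6 = 36/6 = 6; σ²_Task 2 = ((12−4)/6)² = 1.778
te_Task 3 = (2 + 4·4 + 12)/6 = 30/6 = 5; σ²_Task 3 = ((12−2)/6)² = 2.778
te_Task 4 = (3 + 4·6 + 15)/6 = 42/6 = 7; σ²_Task 4 = ((15−3)/6)² = 4.000
te_Task 5 = (1 + 4·2 + 3)/6 = 12/6 = 2; σ²_Task 5 = ((3−1)/6)² = 0.111
te_Task 6 = (8 + 4·14 + 20)/6 = 84/6 = 14; σ²_Task 6 = ((20−8)/6)² = 4.000
te_Task 7 = (1 + 4·2 + 3)/6 = 12/6 = 2; σ²_Task 7 = ((3−1)/6)² = 0.111

Forward pass:
ES_Task 1 = 0; EF_Task 1 = 5
ES_Task 2 = 0; EF_Task 2 = 6
ES_Task 3 = 0; EF_Task 3 = 5
ES_Task 4 = 0; EF_Task 4 = 7
ES_Task 5 = max(EF_Task 2=6, EF_Task 4=7) = 7; EF_Task 5 = 7+2 = 9
ES_Task 6 = 5; EF_Task 6 = 5+14 = 19
ES_Task 7 = max(EF_Task 1=5, EF_Task 4=7, EF_Task 5=9, EF_Task 6=19) = 19; EF_Task 7 = 19+2 = 21
Expected project duration μ = 21 days. Critical path: Task 3 → Task 6 → Task 7.

Variance along critical path = 2.778 + 4.000 + 0.111 = 6.889; σ = √6.889 = 2.625 days.
Z = (24 − 21) / 2.625 = 1.143
P(T ≤ 24) = Φ(1.143) ≈ 0.873

0.873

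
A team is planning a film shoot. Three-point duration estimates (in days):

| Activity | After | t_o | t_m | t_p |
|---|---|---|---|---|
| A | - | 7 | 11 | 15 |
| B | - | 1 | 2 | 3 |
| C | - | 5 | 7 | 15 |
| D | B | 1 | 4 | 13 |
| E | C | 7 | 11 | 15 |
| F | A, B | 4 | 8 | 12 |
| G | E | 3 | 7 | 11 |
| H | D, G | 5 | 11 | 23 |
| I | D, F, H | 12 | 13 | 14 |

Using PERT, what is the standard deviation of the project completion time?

3.93 days

te_A = (7 + 4·11 + 15)/6 = 66/6 = 11; σ²_A = ((15−7)/6)² = 1.778
te_B = (1 + 4·2 + 3)/6 = 12/6 = 2; σ²_B = ((3−1)/6)² = 0.111
te_C = (5 + 4·7 + 15)/6 = 48/6 = 8; σ²_C = ((15−5)/6)² = 2.778
te_D = (1 + 4·4 + 13)/6 = 30/6 = 5; σ²_D = ((13−1)/6)² = 4.000
te_E = (7 + 4·11 + 15)/6 = 66/6 = 11; σ²_E = ((15−7)/6)² = 1.778
te_F = (4 + 4·8 + 12)/6 = 48/6 = 8; σ²_F = ((12−4)/6)² = 1.778
te_G = (3 + 4·7 + 11)/6 = 42/6 = 7; σ²_G = ((11−3)/6)² = 1.778
te_H = (5 + 4·11 + 23)/6 = 72/6 = 12; σ²_H = ((23−5)/6)² = 9.000
te_I = (12 + 4·13 + 14)/6 = 78/6 = 13; σ²_I = ((14−12)/6)² = 0.111

Forward pass:
ES_A = 0; EF_A = 11
ES_B = 0; EF_B = 2
ES_C = 0; EF_C = 8
ES_D = 2; EF_D = 2+5 = 7
ES_E = 8; EF_E = 8+11 = 19
ES_F = max(EF_A=11, EF_B=2) = 11; EF_F = 11+8 = 19
ES_G = 19; EF_G = 19+7 = 26
ES_H = max(EF_D=7, EF_G=26) = 26; EF_H = 26+12 = 38
ES_I = max(EF_D=7, EF_F=19, EF_H=38) = 38; EF_I = 38+13 = 51
Expected project duration μ = 51 days. Critical path: C → E → G → H → I.

Variance along critical path = 2.778 + 1.778 + 1.778 + 9.000 + 0.111 = 15.444
σ = √15.444 = 3.930 days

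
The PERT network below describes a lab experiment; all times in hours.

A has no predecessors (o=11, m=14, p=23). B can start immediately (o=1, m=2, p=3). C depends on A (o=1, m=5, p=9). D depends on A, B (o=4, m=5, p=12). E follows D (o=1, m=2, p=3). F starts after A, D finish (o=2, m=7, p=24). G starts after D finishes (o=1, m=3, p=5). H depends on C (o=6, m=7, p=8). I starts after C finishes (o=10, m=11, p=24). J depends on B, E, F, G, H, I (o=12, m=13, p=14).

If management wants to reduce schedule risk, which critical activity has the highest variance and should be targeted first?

te_A = (11 + 4·14 + 23)/6 = 90/6 = 15; σ²_A = ((23−11)/6)² = 4.000
te_B = (1 + 4·2 + 3)/6 = 12/6 = 2; σ²_B = ((3−1)/6)² = 0.111
te_C = (1 + 4·5 + 9)/6 = 30/6 = 5; σ²_C = ((9−1)/6)² = 1.778
te_D = (4 + 4·5 + 12)/6 = 36/6 = 6; σ²_D = ((12−4)/6)² = 1.778
te_E = (1 + 4·2 + 3)/6 = 12/6 = 2; σ²_E = ((3−1)/6)² = 0.111
te_F = (2 + 4·7 + 24)/6 = 54/6 = 9; σ²_F = ((24−2)/6)² = 13.444
te_G = (1 + 4·3 + 5)/6 = 18/6 = 3; σ²_G = ((5−1)/6)² = 0.444
te_H = (6 + 4·7 + 8)/6 = 42/6 = 7; σ²_H = ((8−6)/6)² = 0.111
te_I = (10 + 4·11 + 24)/6 = 78/6 = 13; σ²_I = ((24−10)/6)² = 5.444
te_J = (12 + 4·13 + 14)/6 = 78/6 = 13; σ²_J = ((14−12)/6)² = 0.111

Forward pass:
ES_A = 0; EF_A = 15
ES_B = 0; EF_B = 2
ES_C = 15; EF_C = 15+5 = 20
ES_D = max(EF_A=15, EF_B=2) = 15; EF_D = 15+6 = 21
ES_E = 21; EF_E = 21+2 = 23
ES_F = max(EF_A=15, EF_D=21) = 21; EF_F = 21+9 = 30
ES_G = 21; EF_G = 21+3 = 24
ES_H = 20; EF_H = 20+7 = 27
ES_I = 20; EF_I = 20+13 = 33
ES_J = max(EF_B=2, EF_E=23, EF_F=30, EF_G=24, EF_H=27, EF_I=33) = 33; EF_J = 33+13 = 46
Expected project duration μ = 46 hours. Critical path: A → C → I → J.

Variances on critical path: σ²_A=4.000, σ²_C=1.778, σ²_I=5.444, σ²_J=0.111.
Largest is σ²_I = 5.444.

I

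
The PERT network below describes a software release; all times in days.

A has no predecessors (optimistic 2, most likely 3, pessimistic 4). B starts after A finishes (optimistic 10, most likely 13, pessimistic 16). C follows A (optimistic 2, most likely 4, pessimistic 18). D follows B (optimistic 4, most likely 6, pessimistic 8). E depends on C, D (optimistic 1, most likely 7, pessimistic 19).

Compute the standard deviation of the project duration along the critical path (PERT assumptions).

te_A = (2 + 4·3 + 4)/6 = 18/6 = 3; σ²_A = ((4−2)/6)² = 0.111
te_B = (10 + 4·13 + 16)/6 = 78/6 = 13; σ²_B = ((16−10)/6)² = 1.000
te_C = (2 + 4·4 + 18)/6 = 36/6 = 6; σ²_C = ((18−2)/6)² = 7.111
te_D = (4 + 4·6 + 8)/6 = 36/6 = 6; σ²_D = ((8−4)/6)² = 0.444
te_E = (1 + 4·7 + 19)/6 = 48/6 = 8; σ²_E = ((19−1)/6)² = 9.000

Forward pass:
ES_A = 0; EF_A = 3
ES_B = 3; EF_B = 3+13 = 16
ES_C = 3; EF_C = 3+6 = 9
ES_D = 16; EF_D = 16+6 = 22
ES_E = max(EF_C=9, EF_D=22) = 22; EF_E = 22+8 = 30
Expected project duration μ = 30 days. Critical path: A → B → D → E.

Variance along critical path = 0.111 + 1.000 + 0.444 + 9.000 = 10.556
σ = √10.556 = 3.249 days

3.25 days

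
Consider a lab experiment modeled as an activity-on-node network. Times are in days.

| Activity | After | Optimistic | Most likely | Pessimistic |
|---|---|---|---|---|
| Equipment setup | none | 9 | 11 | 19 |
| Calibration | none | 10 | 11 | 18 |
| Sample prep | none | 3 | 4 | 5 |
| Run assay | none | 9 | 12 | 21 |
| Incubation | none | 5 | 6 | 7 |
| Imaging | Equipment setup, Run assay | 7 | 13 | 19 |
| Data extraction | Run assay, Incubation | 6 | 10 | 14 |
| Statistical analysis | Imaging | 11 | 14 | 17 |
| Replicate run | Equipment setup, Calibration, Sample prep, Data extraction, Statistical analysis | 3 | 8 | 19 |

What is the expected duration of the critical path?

49 days

te_Equipment setup = (9 + 4·11 + 19)/6 = 72/6 = 12
te_Calibration = (10 + 4·11 + 18)/6 = 72/6 = 12
te_Sample prep = (3 + 4·4 + 5)/6 = 24/6 = 4
te_Run assay = (9 + 4·12 + 21)/6 = 78/6 = 13
te_Incubation = (5 + 4·6 + 7)/6 = 36/6 = 6
te_Imaging = (7 + 4·13 + 19)/6 = 78/6 = 13
te_Data extraction = (6 + 4·10 + 14)/6 = 60/6 = 10
te_Statistical analysis = (11 + 4·14 + 17)/6 = 84/6 = 14
te_Replicate run = (3 + 4·8 + 19)/6 = 54/6 = 9

Forward pass:
ES_Equipment setup = 0; EF_Equipment setup = 12
ES_Calibration = 0; EF_Calibration = 12
ES_Sample prep = 0; EF_Sample prep = 4
ES_Run assay = 0; EF_Run assay = 13
ES_Incubation = 0; EF_Incubation = 6
ES_Imaging = max(EF_Equipment setup=12, EF_Run assay=13) = 13; EF_Imaging = 13+13 = 26
ES_Data extraction = max(EF_Run assay=13, EF_Incubation=6) = 13; EF_Data extraction = 13+10 = 23
ES_Statistical analysis = 26; EF_Statistical analysis = 26+14 = 40
ES_Replicate run = max(EF_Equipment setup=12, EF_Calibration=12, EF_Sample prep=4, EF_Data extraction=23, EF_Statistical analysis=40) = 40; EF_Replicate run = 40+9 = 49
Expected project duration μ = 49 days. Critical path: Run assay → Imaging → Statistical analysis → Replicate run.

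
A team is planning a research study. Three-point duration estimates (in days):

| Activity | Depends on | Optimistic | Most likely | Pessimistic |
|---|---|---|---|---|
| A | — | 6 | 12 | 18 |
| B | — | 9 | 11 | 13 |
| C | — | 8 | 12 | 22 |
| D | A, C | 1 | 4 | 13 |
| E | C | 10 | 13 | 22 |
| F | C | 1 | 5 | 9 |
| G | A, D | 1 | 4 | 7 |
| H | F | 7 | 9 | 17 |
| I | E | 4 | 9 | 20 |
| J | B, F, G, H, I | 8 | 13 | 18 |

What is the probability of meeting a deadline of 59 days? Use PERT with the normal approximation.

0.980

te_A = (6 + 4·12 + 18)/6 = 72/6 = 12; σ²_A = ((18−6)/6)² = 4.000
te_B = (9 + 4·11 + 13)/6 = 66/6 = 11; σ²_B = ((13−9)/6)² = 0.444
te_C = (8 + 4·12 + 22)/6 = 78/6 = 13; σ²_C = ((22−8)/6)² = 5.444
te_D = (1 + 4·4 + 13)/6 = 30/6 = 5; σ²_D = ((13−1)/6)² = 4.000
te_E = (10 + 4·13 + 22)/6 = 84/6 = 14; σ²_E = ((22−10)/6)² = 4.000
te_F = (1 + 4·5 + 9)/6 = 30/6 = 5; σ²_F = ((9−1)/6)² = 1.778
te_G = (1 + 4·4 + 7)/6 = 24/6 = 4; σ²_G = ((7−1)/6)² = 1.000
te_H = (7 + 4·9 + 17)/6 = 60/6 = 10; σ²_H = ((17−7)/6)² = 2.778
te_I = (4 + 4·9 + 20)/6 = 60/6 = 10; σ²_I = ((20−4)/6)² = 7.111
te_J = (8 + 4·13 + 18)/6 = 78/6 = 13; σ²_J = ((18−8)/6)² = 2.778

Forward pass:
ES_A = 0; EF_A = 12
ES_B = 0; EF_B = 11
ES_C = 0; EF_C = 13
ES_D = max(EF_A=12, EF_C=13) = 13; EF_D = 13+5 = 18
ES_E = 13; EF_E = 13+14 = 27
ES_F = 13; EF_F = 13+5 = 18
ES_G = max(EF_A=12, EF_D=18) = 18; EF_G = 18+4 = 22
ES_H = 18; EF_H = 18+10 = 28
ES_I = 27; EF_I = 27+10 = 37
ES_J = max(EF_B=11, EF_F=18, EF_G=22, EF_H=28, EF_I=37) = 37; EF_J = 37+13 = 50
Expected project duration μ = 50 days. Critical path: C → E → I → J.

Variance along critical path = 5.444 + 4.000 + 7.111 + 2.778 = 19.333; σ = √19.333 = 4.397 days.
Z = (59 − 50) / 4.397 = 2.047
P(T ≤ 59) = Φ(2.047) ≈ 0.980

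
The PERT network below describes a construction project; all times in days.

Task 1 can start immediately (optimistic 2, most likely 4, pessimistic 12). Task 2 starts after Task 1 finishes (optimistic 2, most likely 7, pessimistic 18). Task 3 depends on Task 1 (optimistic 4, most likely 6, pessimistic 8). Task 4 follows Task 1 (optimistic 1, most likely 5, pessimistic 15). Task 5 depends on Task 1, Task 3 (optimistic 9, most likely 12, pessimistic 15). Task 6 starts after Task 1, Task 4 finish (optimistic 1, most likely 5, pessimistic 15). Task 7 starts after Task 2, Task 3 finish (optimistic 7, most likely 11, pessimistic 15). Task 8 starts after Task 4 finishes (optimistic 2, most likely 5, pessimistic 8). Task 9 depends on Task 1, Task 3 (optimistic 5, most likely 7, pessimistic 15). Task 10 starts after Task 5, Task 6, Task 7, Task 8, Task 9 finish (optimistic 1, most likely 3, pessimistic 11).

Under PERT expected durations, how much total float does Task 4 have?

te_Task 1 = (2 + 4·4 + 12)/6 = 30/6 = 5
te_Task 2 = (2 + 4·7 + 18)/6 = 48/6 = 8
te_Task 3 = (4 + 4·6 + 8)/6 = 36/6 = 6
te_Task 4 = (1 + 4·5 + 15)/6 = 36/6 = 6
te_Task 5 = (9 + 4·12 + 15)/6 = 72/6 = 12
te_Task 6 = (1 + 4·5 + 15)/6 = 36/6 = 6
te_Task 7 = (7 + 4·11 + 15)/6 = 66/6 = 11
te_Task 8 = (2 + 4·5 + 8)/6 = 30/6 = 5
te_Task 9 = (5 + 4·7 + 15)/6 = 48/6 = 8
te_Task 10 = (1 + 4·3 + 11)/6 = 24/6 = 4

Forward pass:
ES_Task 1 = 0; EF_Task 1 = 5
ES_Task 2 = 5; EF_Task 2 = 5+8 = 13
ES_Task 3 = 5; EF_Task 3 = 5+6 = 11
ES_Task 4 = 5; EF_Task 4 = 5+6 = 11
ES_Task 5 = max(EF_Task 1=5, EF_Task 3=11) = 11; EF_Task 5 = 11+12 = 23
ES_Task 6 = max(EF_Task 1=5, EF_Task 4=11) = 11; EF_Task 6 = 11+6 = 17
ES_Task 7 = max(EF_Task 2=13, EF_Task 3=11) = 13; EF_Task 7 = 13+11 = 24
ES_Task 8 = 11; EF_Task 8 = 11+5 = 16
ES_Task 9 = max(EF_Task 1=5, EF_Task 3=11) = 11; EF_Task 9 = 11+8 = 19
ES_Task 10 = max(EF_Task 5=23, EF_Task 6=17, EF_Task 7=24, EF_Task 8=16, EF_Task 9=19) = 24; EF_Task 10 = 24+4 = 28
Expected project duration μ = 28 days. Critical path: Task 1 → Task 2 → Task 7 → Task 10.

Backward pass:
LF_Task 10 = 28; LS_Task 10 = 28−4 = 24
LF_Task 9 = LS_Task 10 = 24; LS_Task 9 = 24−8 = 16
LF_Task 8 = LS_Task 10 = 24; LS_Task 8 = 24−5 = 19
LF_Task 7 = LS_Task 10 = 24; LS_Task 7 = 24−11 = 13
LF_Task 6 = LS_Task 10 = 24; LS_Task 6 = 24−6 = 18
LF_Task 5 = LS_Task 10 = 24; LS_Task 5 = 24−12 = 12
LF_Task 4 = min(LS_Task 6=18, LS_Task 8=19) = 18; LS_Task 4 = 18−6 = 12
LF_Task 3 = min(LS_Task 5=12, LS_Task 7=13, LS_Task 9=16) = 12; LS_Task 3 = 12−6 = 6
LF_Task 2 = LS_Task 7 = 13; LS_Task 2 = 13−8 = 5
LF_Task 1 = min(LS_Task 2=5, LS_Task 3=6, LS_Task 4=12, LS_Task 5=12, LS_Task 6=18, LS_Task 9=16) = 5; LS_Task 1 = 5−5 = 0
Slack_Task 4 = LS_Task 4 − ES_Task 4 = 12 − 5 = 7

7 days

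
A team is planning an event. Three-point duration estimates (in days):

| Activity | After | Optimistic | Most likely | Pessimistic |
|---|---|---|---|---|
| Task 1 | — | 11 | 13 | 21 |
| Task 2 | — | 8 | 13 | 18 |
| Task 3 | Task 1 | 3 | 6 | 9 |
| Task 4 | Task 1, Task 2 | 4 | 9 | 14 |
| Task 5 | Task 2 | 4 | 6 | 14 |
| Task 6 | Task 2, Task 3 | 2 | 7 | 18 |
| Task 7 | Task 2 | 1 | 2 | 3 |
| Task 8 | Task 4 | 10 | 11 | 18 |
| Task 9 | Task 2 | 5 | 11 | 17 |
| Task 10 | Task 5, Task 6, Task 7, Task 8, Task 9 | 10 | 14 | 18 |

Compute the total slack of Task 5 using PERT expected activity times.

15 days

te_Task 1 = (11 + 4·13 + 21)/6 = 84/6 = 14
te_Task 2 = (8 + 4·13 + 18)/6 = 78/6 = 13
te_Task 3 = (3 + 4·6 + 9)/6 = 36/6 = 6
te_Task 4 = (4 + 4·9 + 14)/6 = 54/6 = 9
te_Task 5 = (4 + 4·6 + 14)/6 = 42/6 = 7
te_Task 6 = (2 + 4·7 + 18)/6 = 48/6 = 8
te_Task 7 = (1 + 4·2 + 3)/6 = 12/6 = 2
te_Task 8 = (10 + 4·11 + 18)/6 = 72/6 = 12
te_Task 9 = (5 + 4·11 + 17)/6 = 66/6 = 11
te_Task 10 = (10 + 4·14 + 18)/6 = 84/6 = 14

Forward pass:
ES_Task 1 = 0; EF_Task 1 = 14
ES_Task 2 = 0; EF_Task 2 = 13
ES_Task 3 = 14; EF_Task 3 = 14+6 = 20
ES_Task 4 = max(EF_Task 1=14, EF_Task 2=13) = 14; EF_Task 4 = 14+9 = 23
ES_Task 5 = 13; EF_Task 5 = 13+7 = 20
ES_Task 6 = max(EF_Task 2=13, EF_Task 3=20) = 20; EF_Task 6 = 20+8 = 28
ES_Task 7 = 13; EF_Task 7 = 13+2 = 15
ES_Task 8 = 23; EF_Task 8 = 23+12 = 35
ES_Task 9 = 13; EF_Task 9 = 13+11 = 24
ES_Task 10 = max(EF_Task 5=20, EF_Task 6=28, EF_Task 7=15, EF_Task 8=35, EF_Task 9=24) = 35; EF_Task 10 = 35+14 = 49
Expected project duration μ = 49 days. Critical path: Task 1 → Task 4 → Task 8 → Task 10.

Backward pass:
LF_Task 10 = 49; LS_Task 10 = 49−14 = 35
LF_Task 9 = LS_Task 10 = 35; LS_Task 9 = 35−11 = 24
LF_Task 8 = LS_Task 10 = 35; LS_Task 8 = 35−12 = 23
LF_Task 7 = LS_Task 10 = 35; LS_Task 7 = 35−2 = 33
LF_Task 6 = LS_Task 10 = 35; LS_Task 6 = 35−8 = 27
LF_Task 5 = LS_Task 10 = 35; LS_Task 5 = 35−7 = 28
LF_Task 4 = LS_Task 8 = 23; LS_Task 4 = 23−9 = 14
LF_Task 3 = LS_Task 6 = 27; LS_Task 3 = 27−6 = 21
LF_Task 2 = min(LS_Task 4=14, LS_Task 5=28, LS_Task 6=27, LS_Task 7=33, LS_Task 9=24) = 14; LS_Task 2 = 14−13 = 1
LF_Task 1 = min(LS_Task 3=21, LS_Task 4=14) = 14; LS_Task 1 = 14−14 = 0
Slack_Task 5 = LS_Task 5 − ES_Task 5 = 28 − 13 = 15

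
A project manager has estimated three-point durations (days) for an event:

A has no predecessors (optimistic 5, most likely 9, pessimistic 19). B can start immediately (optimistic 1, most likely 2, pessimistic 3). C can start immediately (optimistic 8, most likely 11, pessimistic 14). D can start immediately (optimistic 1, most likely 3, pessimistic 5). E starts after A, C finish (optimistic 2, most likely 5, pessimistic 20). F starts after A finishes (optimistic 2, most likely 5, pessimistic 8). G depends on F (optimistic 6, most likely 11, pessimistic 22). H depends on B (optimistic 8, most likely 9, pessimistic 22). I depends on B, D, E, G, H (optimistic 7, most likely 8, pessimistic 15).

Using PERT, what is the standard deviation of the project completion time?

3.92 days

te_A = (5 + 4·9 + 19)/6 = 60/6 = 10; σ²_A = ((19−5)/6)² = 5.444
te_B = (1 + 4·2 + 3)/6 = 12/6 = 2; σ²_B = ((3−1)/6)² = 0.111
te_C = (8 + 4·11 + 14)/6 = 66/6 = 11; σ²_C = ((14−8)/6)² = 1.000
te_D = (1 + 4·3 + 5)/6 = 18/6 = 3; σ²_D = ((5−1)/6)² = 0.444
te_E = (2 + 4·5 + 20)/6 = 42/6 = 7; σ²_E = ((20−2)/6)² = 9.000
te_F = (2 + 4·5 + 8)/6 = 30/6 = 5; σ²_F = ((8−2)/6)² = 1.000
te_G = (6 + 4·11 + 22)/6 = 72/6 = 12; σ²_G = ((22−6)/6)² = 7.111
te_H = (8 + 4·9 + 22)/6 = 66/6 = 11; σ²_H = ((22−8)/6)² = 5.444
te_I = (7 + 4·8 + 15)/6 = 54/6 = 9; σ²_I = ((15−7)/6)² = 1.778

Forward pass:
ES_A = 0; EF_A = 10
ES_B = 0; EF_B = 2
ES_C = 0; EF_C = 11
ES_D = 0; EF_D = 3
ES_E = max(EF_A=10, EF_C=11) = 11; EF_E = 11+7 = 18
ES_F = 10; EF_F = 10+5 = 15
ES_G = 15; EF_G = 15+12 = 27
ES_H = 2; EF_H = 2+11 = 13
ES_I = max(EF_B=2, EF_D=3, EF_E=18, EF_G=27, EF_H=13) = 27; EF_I = 27+9 = 36
Expected project duration μ = 36 days. Critical path: A → F → G → I.

Variance along critical path = 5.444 + 1.000 + 7.111 + 1.778 = 15.333
σ = √15.333 = 3.916 days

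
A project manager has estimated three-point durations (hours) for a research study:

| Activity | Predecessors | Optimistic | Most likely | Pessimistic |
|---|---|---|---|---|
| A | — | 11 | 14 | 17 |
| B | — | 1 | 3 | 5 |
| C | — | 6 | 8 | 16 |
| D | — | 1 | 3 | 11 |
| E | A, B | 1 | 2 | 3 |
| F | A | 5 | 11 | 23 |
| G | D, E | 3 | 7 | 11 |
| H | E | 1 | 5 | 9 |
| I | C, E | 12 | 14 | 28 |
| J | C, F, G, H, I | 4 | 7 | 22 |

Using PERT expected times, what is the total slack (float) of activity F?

6 hours

te_A = (11 + 4·14 + 17)/6 = 84/6 = 14
te_B = (1 + 4·3 + 5)/6 = 18/6 = 3
te_C = (6 + 4·8 + 16)/6 = 54/6 = 9
te_D = (1 + 4·3 + 11)/6 = 24/6 = 4
te_E = (1 + 4·2 + 3)/6 = 12/6 = 2
te_F = (5 + 4·11 + 23)/6 = 72/6 = 12
te_G = (3 + 4·7 + 11)/6 = 42/6 = 7
te_H = (1 + 4·5 + 9)/6 = 30/6 = 5
te_I = (12 + 4·14 + 28)/6 = 96/6 = 16
te_J = (4 + 4·7 + 22)/6 = 54/6 = 9

Forward pass:
ES_A = 0; EF_A = 14
ES_B = 0; EF_B = 3
ES_C = 0; EF_C = 9
ES_D = 0; EF_D = 4
ES_E = max(EF_A=14, EF_B=3) = 14; EF_E = 14+2 = 16
ES_F = 14; EF_F = 14+12 = 26
ES_G = max(EF_D=4, EF_E=16) = 16; EF_G = 16+7 = 23
ES_H = 16; EF_H = 16+5 = 21
ES_I = max(EF_C=9, EF_E=16) = 16; EF_I = 16+16 = 32
ES_J = max(EF_C=9, EF_F=26, EF_G=23, EF_H=21, EF_I=32) = 32; EF_J = 32+9 = 41
Expected project duration μ = 41 hours. Critical path: A → E → I → J.

Backward pass:
LF_J = 41; LS_J = 41−9 = 32
LF_I = LS_J = 32; LS_I = 32−16 = 16
LF_H = LS_J = 32; LS_H = 32−5 = 27
LF_G = LS_J = 32; LS_G = 32−7 = 25
LF_F = LS_J = 32; LS_F = 32−12 = 20
LF_E = min(LS_G=25, LS_H=27, LS_I=16) = 16; LS_E = 16−2 = 14
LF_D = LS_G = 25; LS_D = 25−4 = 21
LF_C = min(LS_I=16, LS_J=32) = 16; LS_C = 16−9 = 7
LF_B = LS_E = 14; LS_B = 14−3 = 11
LF_A = min(LS_E=14, LS_F=20) = 14; LS_A = 14−14 = 0
Slack_F = LS_F − ES_F = 20 − 14 = 6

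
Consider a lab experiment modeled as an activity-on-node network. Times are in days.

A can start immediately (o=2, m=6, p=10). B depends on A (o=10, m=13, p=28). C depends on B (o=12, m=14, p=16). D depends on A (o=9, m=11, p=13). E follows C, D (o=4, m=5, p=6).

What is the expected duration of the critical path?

40 days

te_A = (2 + 4·6 + 10)/6 = 36/6 = 6
te_B = (10 + 4·13 + 28)/6 = 90/6 = 15
te_C = (12 + 4·14 + 16)/6 = 84/6 = 14
te_D = (9 + 4·11 + 13)/6 = 66/6 = 11
te_E = (4 + 4·5 + 6)/6 = 30/6 = 5

Forward pass:
ES_A = 0; EF_A = 6
ES_B = 6; EF_B = 6+15 = 21
ES_C = 21; EF_C = 21+14 = 35
ES_D = 6; EF_D = 6+11 = 17
ES_E = max(EF_C=35, EF_D=17) = 35; EF_E = 35+5 = 40
Expected project duration μ = 40 days. Critical path: A → B → C → E.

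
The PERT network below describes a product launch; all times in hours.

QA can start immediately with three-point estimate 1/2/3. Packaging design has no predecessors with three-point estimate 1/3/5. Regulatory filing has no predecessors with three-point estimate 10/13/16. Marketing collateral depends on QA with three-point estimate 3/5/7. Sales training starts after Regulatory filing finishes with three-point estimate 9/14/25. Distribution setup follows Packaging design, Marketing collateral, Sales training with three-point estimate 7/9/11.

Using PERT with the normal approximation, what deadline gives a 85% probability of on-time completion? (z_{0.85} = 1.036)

te_QA = (1 + 4·2 + 3)/6 = 12/6 = 2; σ²_QA = ((3−1)/6)² = 0.111
te_Packaging design = (1 + 4·3 + 5)/6 = 18/6 = 3; σ²_Packaging design = ((5−1)/6)² = 0.444
te_Regulatory filing = (10 + 4·13 + 16)/6 = 78/6 = 13; σ²_Regulatory filing = ((16−10)/6)² = 1.000
te_Marketing collateral = (3 + 4·5 + 7)/6 = 30/6 = 5; σ²_Marketing collateral = ((7−3)/6)² = 0.444
te_Sales training = (9 + 4·14 + 25)/6 = 90/6 = 15; σ²_Sales training = ((25−9)/6)² = 7.111
te_Distribution setup = (7 + 4·9 + 11)/6 = 54/6 = 9; σ²_Distribution setup = ((11−7)/6)² = 0.444

Forward pass:
ES_QA = 0; EF_QA = 2
ES_Packaging design = 0; EF_Packaging design = 3
ES_Regulatory filing = 0; EF_Regulatory filing = 13
ES_Marketing collateral = 2; EF_Marketing collateral = 2+5 = 7
ES_Sales training = 13; EF_Sales training = 13+15 = 28
ES_Distribution setup = max(EF_Packaging design=3, EF_Marketing collateral=7, EF_Sales training=28) = 28; EF_Distribution setup = 28+9 = 37
Expected project duration μ = 37 hours. Critical path: Regulatory filing → Sales training → Distribution setup.

Variance along critical path = 1.000 + 7.111 + 0.444 = 8.556; σ = 2.925 hours.
D = μ + z·σ = 37 + 1.036·2.925 = 40.0 hours

40.0 hours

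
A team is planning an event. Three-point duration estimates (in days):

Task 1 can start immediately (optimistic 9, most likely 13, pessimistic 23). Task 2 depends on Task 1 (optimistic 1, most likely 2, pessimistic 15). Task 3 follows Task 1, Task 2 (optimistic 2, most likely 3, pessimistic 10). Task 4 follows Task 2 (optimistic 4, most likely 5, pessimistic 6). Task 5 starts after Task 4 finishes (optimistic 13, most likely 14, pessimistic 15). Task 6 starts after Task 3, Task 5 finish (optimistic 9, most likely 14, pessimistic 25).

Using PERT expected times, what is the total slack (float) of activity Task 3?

15 days

te_Task 1 = (9 + 4·13 + 23)/6 = 84/6 = 14
te_Task 2 = (1 + 4·2 + 15)/6 = 24/6 = 4
te_Task 3 = (2 + 4·3 + 10)/6 = 24/6 = 4
te_Task 4 = (4 + 4·5 + 6)/6 = 30/6 = 5
te_Task 5 = (13 + 4·14 + 15)/6 = 84/6 = 14
te_Task 6 = (9 + 4·14 + 25)/6 = 90/6 = 15

Forward pass:
ES_Task 1 = 0; EF_Task 1 = 14
ES_Task 2 = 14; EF_Task 2 = 14+4 = 18
ES_Task 3 = max(EF_Task 1=14, EF_Task 2=18) = 18; EF_Task 3 = 18+4 = 22
ES_Task 4 = 18; EF_Task 4 = 18+5 = 23
ES_Task 5 = 23; EF_Task 5 = 23+14 = 37
ES_Task 6 = max(EF_Task 3=22, EF_Task 5=37) = 37; EF_Task 6 = 37+15 = 52
Expected project duration μ = 52 days. Critical path: Task 1 → Task 2 → Task 4 → Task 5 → Task 6.

Backward pass:
LF_Task 6 = 52; LS_Task 6 = 52−15 = 37
LF_Task 5 = LS_Task 6 = 37; LS_Task 5 = 37−14 = 23
LF_Task 4 = LS_Task 5 = 23; LS_Task 4 = 23−5 = 18
LF_Task 3 = LS_Task 6 = 37; LS_Task 3 = 37−4 = 33
LF_Task 2 = min(LS_Task 3=33, LS_Task 4=18) = 18; LS_Task 2 = 18−4 = 14
LF_Task 1 = min(LS_Task 2=14, LS_Task 3=33) = 14; LS_Task 1 = 14−14 = 0
Slack_Task 3 = LS_Task 3 − ES_Task 3 = 33 − 18 = 15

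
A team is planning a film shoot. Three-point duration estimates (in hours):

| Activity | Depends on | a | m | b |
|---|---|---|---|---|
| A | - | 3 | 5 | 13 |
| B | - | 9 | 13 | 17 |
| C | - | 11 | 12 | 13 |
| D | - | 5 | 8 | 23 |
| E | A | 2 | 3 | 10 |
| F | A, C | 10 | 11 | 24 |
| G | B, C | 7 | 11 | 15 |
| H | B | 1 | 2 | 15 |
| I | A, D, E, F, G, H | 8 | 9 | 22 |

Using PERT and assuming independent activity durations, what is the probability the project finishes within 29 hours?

0.017

te_A = (3 + 4·5 + 13)/6 = 36/6 = 6; σ²_A = ((13−3)/6)² = 2.778
te_B = (9 + 4·13 + 17)/6 = 78/6 = 13; σ²_B = ((17−9)/6)² = 1.778
te_C = (11 + 4·12 + 13)/6 = 72/6 = 12; σ²_C = ((13−11)/6)² = 0.111
te_D = (5 + 4·8 + 23)/6 = 60/6 = 10; σ²_D = ((23−5)/6)² = 9.000
te_E = (2 + 4·3 + 10)/6 = 24/6 = 4; σ²_E = ((10−2)/6)² = 1.778
te_F = (10 + 4·11 + 24)/6 = 78/6 = 13; σ²_F = ((24−10)/6)² = 5.444
te_G = (7 + 4·11 + 15)/6 = 66/6 = 11; σ²_G = ((15−7)/6)² = 1.778
te_H = (1 + 4·2 + 15)/6 = 24/6 = 4; σ²_H = ((15−1)/6)² = 5.444
te_I = (8 + 4·9 + 22)/6 = 66/6 = 11; σ²_I = ((22−8)/6)² = 5.444

Forward pass:
ES_A = 0; EF_A = 6
ES_B = 0; EF_B = 13
ES_C = 0; EF_C = 12
ES_D = 0; EF_D = 10
ES_E = 6; EF_E = 6+4 = 10
ES_F = max(EF_A=6, EF_C=12) = 12; EF_F = 12+13 = 25
ES_G = max(EF_B=13, EF_C=12) = 13; EF_G = 13+11 = 24
ES_H = 13; EF_H = 13+4 = 17
ES_I = max(EF_A=6, EF_D=10, EF_E=10, EF_F=25, EF_G=24, EF_H=17) = 25; EF_I = 25+11 = 36
Expected project duration μ = 36 hours. Critical path: C → F → I.

Variance along critical path = 0.111 + 5.444 + 5.444 = 11.000; σ = √11.000 = 3.317 hours.
Z = (29 − 36) / 3.317 = -2.111
P(T ≤ 29) = Φ(-2.111) ≈ 0.017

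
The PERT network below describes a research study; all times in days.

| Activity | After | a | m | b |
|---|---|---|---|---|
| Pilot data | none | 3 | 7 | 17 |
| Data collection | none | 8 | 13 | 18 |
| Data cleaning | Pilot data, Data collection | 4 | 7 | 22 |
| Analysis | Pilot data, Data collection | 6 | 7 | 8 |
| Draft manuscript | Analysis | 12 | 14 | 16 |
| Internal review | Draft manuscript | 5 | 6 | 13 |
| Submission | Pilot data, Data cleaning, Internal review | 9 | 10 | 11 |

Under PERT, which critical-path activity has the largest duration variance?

te_Pilot data = (3 + 4·7 + 17)/6 = 48/6 = 8; σ²_Pilot data = ((17−3)/6)² = 5.444
te_Data collection = (8 + 4·13 + 18)/6 = 78/6 = 13; σ²_Data collection = ((18−8)/6)² = 2.778
te_Data cleaning = (4 + 4·7 + 22)/6 = 54/6 = 9; σ²_Data cleaning = ((22−4)/6)² = 9.000
te_Analysis = (6 + 4·7 + 8)/6 = 42/6 = 7; σ²_Analysis = ((8−6)/6)² = 0.111
te_Draft manuscript = (12 + 4·14 + 16)/6 = 84/6 = 14; σ²_Draft manuscript = ((16−12)/6)² = 0.444
te_Internal review = (5 + 4·6 + 13)/6 = 42/6 = 7; σ²_Internal review = ((13−5)/6)² = 1.778
te_Submission = (9 + 4·10 + 11)/6 = 60/6 = 10; σ²_Submission = ((11−9)/6)² = 0.111

Forward pass:
ES_Pilot data = 0; EF_Pilot data = 8
ES_Data collection = 0; EF_Data collection = 13
ES_Data cleaning = max(EF_Pilot data=8, EF_Data collection=13) = 13; EF_Data cleaning = 13+9 = 22
ES_Analysis = max(EF_Pilot data=8, EF_Data collection=13) = 13; EF_Analysis = 13+7 = 20
ES_Draft manuscript = 20; EF_Draft manuscript = 20+14 = 34
ES_Internal review = 34; EF_Internal review = 34+7 = 41
ES_Submission = max(EF_Pilot data=8, EF_Data cleaning=22, EF_Internal review=41) = 41; EF_Submission = 41+10 = 51
Expected project duration μ = 51 days. Critical path: Data collection → Analysis → Draft manuscript → Internal review → Submission.

Variances on critical path: σ²_Data collection=2.778, σ²_Analysis=0.111, σ²_Draft manuscript=0.444, σ²_Internal review=1.778, σ²_Submission=0.111.
Largest is σ²_Data collection = 2.778.

Data collection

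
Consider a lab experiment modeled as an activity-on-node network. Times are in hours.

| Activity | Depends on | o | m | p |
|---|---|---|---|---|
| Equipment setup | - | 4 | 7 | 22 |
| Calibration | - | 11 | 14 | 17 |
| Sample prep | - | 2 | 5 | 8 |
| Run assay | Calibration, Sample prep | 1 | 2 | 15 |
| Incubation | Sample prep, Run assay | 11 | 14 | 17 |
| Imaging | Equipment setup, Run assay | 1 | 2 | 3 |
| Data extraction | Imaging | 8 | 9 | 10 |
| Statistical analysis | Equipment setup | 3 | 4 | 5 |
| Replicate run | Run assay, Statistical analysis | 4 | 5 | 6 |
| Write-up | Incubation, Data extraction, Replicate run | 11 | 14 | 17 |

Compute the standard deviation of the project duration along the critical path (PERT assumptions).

te_Equipment setup = (4 + 4·7 + 22)/6 = 54/6 = 9; σ²_Equipment setup = ((22−4)/6)² = 9.000
te_Calibration = (11 + 4·14 + 17)/6 = 84/6 = 14; σ²_Calibration = ((17−11)/6)² = 1.000
te_Sample prep = (2 + 4·5 + 8)/6 = 30/6 = 5; σ²_Sample prep = ((8−2)/6)² = 1.000
te_Run assay = (1 + 4·2 + 15)/6 = 24/6 = 4; σ²_Run assay = ((15−1)/6)² = 5.444
te_Incubation = (11 + 4·14 + 17)/6 = 84/6 = 14; σ²_Incubation = ((17−11)/6)² = 1.000
te_Imaging = (1 + 4·2 + 3)/6 = 12/6 = 2; σ²_Imaging = ((3−1)/6)² = 0.111
te_Data extraction = (8 + 4·9 + 10)/6 = 54/6 = 9; σ²_Data extraction = ((10−8)/6)² = 0.111
te_Statistical analysis = (3 + 4·4 + 5)/6 = 24/6 = 4; σ²_Statistical analysis = ((5−3)/6)² = 0.111
te_Replicate run = (4 + 4·5 + 6)/6 = 30/6 = 5; σ²_Replicate run = ((6−4)/6)² = 0.111
te_Write-up = (11 + 4·14 + 17)/6 = 84/6 = 14; σ²_Write-up = ((17−11)/6)² = 1.000

Forward pass:
ES_Equipment setup = 0; EF_Equipment setup = 9
ES_Calibration = 0; EF_Calibration = 14
ES_Sample prep = 0; EF_Sample prep = 5
ES_Run assay = max(EF_Calibration=14, EF_Sample prep=5) = 14; EF_Run assay = 14+4 = 18
ES_Incubation = max(EF_Sample prep=5, EF_Run assay=18) = 18; EF_Incubation = 18+14 = 32
ES_Imaging = max(EF_Equipment setup=9, EF_Run assay=18) = 18; EF_Imaging = 18+2 = 20
ES_Data extraction = 20; EF_Data extraction = 20+9 = 29
ES_Statistical analysis = 9; EF_Statistical analysis = 9+4 = 13
ES_Replicate run = max(EF_Run assay=18, EF_Statistical analysis=13) = 18; EF_Replicate run = 18+5 = 23
ES_Write-up = max(EF_Incubation=32, EF_Data extraction=29, EF_Replicate run=23) = 32; EF_Write-up = 32+14 = 46
Expected project duration μ = 46 hours. Critical path: Calibration → Run assay → Incubation → Write-up.

Variance along critical path = 1.000 + 5.444 + 1.000 + 1.000 = 8.444
σ = √8.444 = 2.906 hours

2.91 hours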